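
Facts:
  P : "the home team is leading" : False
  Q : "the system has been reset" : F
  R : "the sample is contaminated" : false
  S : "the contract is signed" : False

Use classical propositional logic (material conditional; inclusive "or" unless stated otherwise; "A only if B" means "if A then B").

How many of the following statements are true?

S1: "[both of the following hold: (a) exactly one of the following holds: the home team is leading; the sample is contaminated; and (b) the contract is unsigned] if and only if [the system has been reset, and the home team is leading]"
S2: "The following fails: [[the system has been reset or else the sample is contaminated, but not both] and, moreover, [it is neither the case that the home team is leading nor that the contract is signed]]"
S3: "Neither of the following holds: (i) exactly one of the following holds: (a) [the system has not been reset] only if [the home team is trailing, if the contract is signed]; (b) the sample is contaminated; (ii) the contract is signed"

S1: Parsed as ((P xor R) and not S) iff (Q and P)

P xor R = False xor False = False
not S = not False = True
(P xor R) and not S = False and True = False
Q and P = False and False = False
((P xor R) and not S) iff (Q and P) = False iff False = True
Thus S1 is true.

S2: In symbols: not ((Q xor R) and (P nor S))

Q xor R = False xor False = False
P nor S = False nor False = True
(Q xor R) and (P nor S) = False and True = False
not ((Q xor R) and (P nor S)) = not False = True
Thus S2 is true.

S3: This is ((not Q -> (S -> not P)) xor R) nor S.

not Q = not False = True
not P = not False = True
S -> not P = False -> True = True
not Q -> (S -> not P) = True -> True = True
(not Q -> (S -> not P)) xor R = True xor False = True
((not Q -> (S -> not P)) xor R) nor S = True nor False = False
So S3 is false.

2 of the 3 statements are true (S1, S2).

2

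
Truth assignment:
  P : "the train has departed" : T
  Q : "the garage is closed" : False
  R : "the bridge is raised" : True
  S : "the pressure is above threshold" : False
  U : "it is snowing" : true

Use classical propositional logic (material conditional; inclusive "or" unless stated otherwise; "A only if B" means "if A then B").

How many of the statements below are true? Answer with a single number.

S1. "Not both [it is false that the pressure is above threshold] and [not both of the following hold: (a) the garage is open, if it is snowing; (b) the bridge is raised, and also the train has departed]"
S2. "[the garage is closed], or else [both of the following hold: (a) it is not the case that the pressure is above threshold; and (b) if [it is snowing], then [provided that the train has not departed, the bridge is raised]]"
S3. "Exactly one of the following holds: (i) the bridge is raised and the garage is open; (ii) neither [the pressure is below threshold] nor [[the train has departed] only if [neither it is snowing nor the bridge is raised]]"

S1: Formalization: not S nand ((U -> not Q) nand (R and P))

not S = not False = True
not Q = not False = True
U -> not Q = True -> True = True
R and P = True and True = True
(U -> not Q) nand (R and P) = True nand True = False
not S nand ((U -> not Q) nand (R and P)) = True nand False = True
Hence S1 is true.

S2: This is Q or (not S and (U -> (not P -> R))).

not S = not False = True
not P = not True = False
not P -> R = False -> True = True
U -> (not P -> R) = True -> True = True
not S and (U -> (not P -> R)) = True and True = True
Q or (not S and (U -> (not P -> R))) = False or True = True
Hence S2 is true.

S3: This is (R and not Q) xor (not S nor (P -> (U nor R))).

not Q = not False = True
R and not Q = True and True = True
not S = not False = True
U nor R = True nor True = False
P -> (U nor R) = True -> False = False
not S nor (P -> (U nor R)) = True nor False = False
(R and not Q) xor (not S nor (P -> (U nor R))) = True xor False = True
Hence S3 is true.

True statements: 3 (S1, S2, S3).

3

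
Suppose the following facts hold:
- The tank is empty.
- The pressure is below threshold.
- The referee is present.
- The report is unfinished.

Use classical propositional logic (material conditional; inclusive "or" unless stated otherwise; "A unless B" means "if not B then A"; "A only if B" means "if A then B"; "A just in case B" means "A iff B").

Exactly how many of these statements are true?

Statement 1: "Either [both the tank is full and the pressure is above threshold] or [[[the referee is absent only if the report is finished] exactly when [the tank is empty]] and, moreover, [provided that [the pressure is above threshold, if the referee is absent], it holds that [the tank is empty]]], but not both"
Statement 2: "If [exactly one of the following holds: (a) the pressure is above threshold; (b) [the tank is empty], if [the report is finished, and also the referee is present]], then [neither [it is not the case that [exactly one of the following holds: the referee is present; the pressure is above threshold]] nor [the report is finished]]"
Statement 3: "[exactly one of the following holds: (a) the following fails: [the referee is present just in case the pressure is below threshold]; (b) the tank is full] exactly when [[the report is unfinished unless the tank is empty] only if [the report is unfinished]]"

Let P = "the tank is full" (F), Q = "the pressure is above threshold" (F), R = "the referee is present" (T), S = "the report is finished" (F).

Statement 1: Parsed as (P ∧ Q) ⊕ (((¬R → S) ↔ ¬P) ∧ ((¬R → Q) → ¬P))

P ∧ Q = F ∧ F = F
¬R = ¬T = F
¬R → S = F → F = T
¬P = ¬F = T
(¬R → S) ↔ ¬P = T ↔ T = T
¬R = ¬T = F
¬R → Q = F → F = T
¬P = ¬F = T
(¬R → Q) → ¬P = T → T = T
((¬R → S) ↔ ¬P) ∧ ((¬R → Q) → ¬P) = T ∧ T = T
(P ∧ Q) ⊕ (((¬R → S) ↔ ¬P) ∧ ((¬R → Q) → ¬P)) = F ⊕ T = T
So Statement 1 is true.

Statement 2: This is (Q ⊕ ((S ∧ R) → ¬P)) → (¬(R ⊕ Q) ↓ S).

S ∧ R = F ∧ T = F
¬P = ¬F = T
(S ∧ R) → ¬P = F → T = T
Q ⊕ ((S ∧ R) → ¬P) = F ⊕ T = T
R ⊕ Q = T ⊕ F = T
¬(R ⊕ Q) = ¬T = F
¬(R ⊕ Q) ↓ S = F ↓ F = T
(Q ⊕ ((S ∧ R) → ¬P)) → (¬(R ⊕ Q) ↓ S) = T → T = T
Thus Statement 2 is true.

Statement 3: This is (¬(R ↔ ¬Q) ⊕ P) ↔ ((¬S ∨ ¬P) → ¬S).

¬Q = ¬F = T
R ↔ ¬Q = T ↔ T = T
¬(R ↔ ¬Q) = ¬T = F
¬(R ↔ ¬Q) ⊕ P = F ⊕ F = F
¬S = ¬F = T
¬P = ¬F = T
¬S ∨ ¬P = T ∨ T = T
¬S = ¬F = T
(¬S ∨ ¬P) → ¬S = T → T = T
(¬(R ↔ ¬Q) ⊕ P) ↔ ((¬S ∨ ¬P) → ¬S) = F ↔ T = F
So Statement 3 is false.

True statements: 2 (Statement 1, Statement 2).

2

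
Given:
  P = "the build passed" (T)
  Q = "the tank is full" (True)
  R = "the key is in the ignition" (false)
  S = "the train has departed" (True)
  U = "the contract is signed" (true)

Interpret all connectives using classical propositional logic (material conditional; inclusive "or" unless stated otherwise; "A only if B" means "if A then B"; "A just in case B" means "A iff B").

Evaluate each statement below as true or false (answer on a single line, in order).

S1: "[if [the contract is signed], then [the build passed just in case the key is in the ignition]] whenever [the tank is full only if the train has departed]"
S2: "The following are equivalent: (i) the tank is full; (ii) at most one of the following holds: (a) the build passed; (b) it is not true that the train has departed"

S1 false, S2 true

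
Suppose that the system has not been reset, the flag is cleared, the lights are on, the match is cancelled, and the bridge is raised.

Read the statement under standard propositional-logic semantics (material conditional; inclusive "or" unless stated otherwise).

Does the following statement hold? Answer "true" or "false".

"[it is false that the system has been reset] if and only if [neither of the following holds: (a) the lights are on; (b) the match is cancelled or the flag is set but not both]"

Let P = "the system has been reset" (False), R = "the lights are on" (True), S = "the match is cancelled" (True), Q = "the flag is set" (False).
This is not P iff (R nor (S xor Q)).

not P = not False = True
S xor Q = True xor False = True
R nor (S xor Q) = True nor True = False
not P iff (R nor (S xor Q)) = True iff False = False

false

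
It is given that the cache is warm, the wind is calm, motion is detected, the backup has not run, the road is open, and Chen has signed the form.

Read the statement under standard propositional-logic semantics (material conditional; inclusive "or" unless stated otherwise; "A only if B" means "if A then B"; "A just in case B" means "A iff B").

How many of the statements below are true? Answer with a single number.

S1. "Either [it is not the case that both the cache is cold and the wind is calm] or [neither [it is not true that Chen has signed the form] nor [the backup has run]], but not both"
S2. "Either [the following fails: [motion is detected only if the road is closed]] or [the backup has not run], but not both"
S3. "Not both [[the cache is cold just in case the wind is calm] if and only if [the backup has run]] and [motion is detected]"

0

Let P = "the cache is warm" (T), Q = "the wind is strong" (F), V = "Chen has signed the form" (T), S = "the backup has run" (F), R = "motion is detected" (T), U = "the road is closed" (F).

S1: In symbols: (¬P ↑ ¬Q) ⊕ (¬V ↓ S)

¬P = ¬T = F
¬Q = ¬F = T
¬P ↑ ¬Q = F ↑ T = T
¬V = ¬T = F
¬V ↓ S = F ↓ F = T
(¬P ↑ ¬Q) ⊕ (¬V ↓ S) = T ⊕ T = F
So S1 is false.

S2: Parsed as ¬(R → U) ⊕ ¬S

R → U = T → F = F
¬(R → U) = ¬F = T
¬S = ¬F = T
¬(R → U) ⊕ ¬S = T ⊕ T = F
So S2 is false.

S3: This is ((¬P ↔ ¬Q) ↔ S) ↑ R.

¬P = ¬T = F
¬Q = ¬F = T
¬P ↔ ¬Q = F ↔ T = F
(¬P ↔ ¬Q) ↔ S = F ↔ F = T
((¬P ↔ ¬Q) ↔ S) ↑ R = T ↑ T = F
Hence S3 is false.

0 of the 3 statements are true (none).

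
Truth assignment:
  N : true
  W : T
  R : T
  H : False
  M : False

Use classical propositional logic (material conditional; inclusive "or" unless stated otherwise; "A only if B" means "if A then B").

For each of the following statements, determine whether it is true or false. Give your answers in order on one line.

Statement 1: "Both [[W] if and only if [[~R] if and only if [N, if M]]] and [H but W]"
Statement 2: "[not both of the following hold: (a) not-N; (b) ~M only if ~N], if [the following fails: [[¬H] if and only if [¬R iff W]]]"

Statement 1: This is (W <-> (~R <-> (M -> N))) & (H & W).

~R = ~T = F
M -> N = F -> T = T
~R <-> (M -> N) = F <-> T = F
W <-> (~R <-> (M -> N)) = T <-> F = F
H & W = F & T = F
(W <-> (~R <-> (M -> N))) & (H & W) = F & F = F
Hence Statement 1 is false.

Statement 2: This is ~(~H <-> (~R <-> W)) -> (~N nand (~M -> ~N)).

~H = ~F = T
~R = ~T = F
~R <-> W = F <-> T = F
~H <-> (~R <-> W) = T <-> F = F
~(~H <-> (~R <-> W)) = ~F = T
~N = ~T = F
~M = ~F = T
~N = ~T = F
~M -> ~N = T -> F = F
~N nand (~M -> ~N) = F nand F = T
~(~H <-> (~R <-> W)) -> (~N nand (~M -> ~N)) = T -> T = T
So Statement 2 is true.

Statement 1 false, Statement 2 true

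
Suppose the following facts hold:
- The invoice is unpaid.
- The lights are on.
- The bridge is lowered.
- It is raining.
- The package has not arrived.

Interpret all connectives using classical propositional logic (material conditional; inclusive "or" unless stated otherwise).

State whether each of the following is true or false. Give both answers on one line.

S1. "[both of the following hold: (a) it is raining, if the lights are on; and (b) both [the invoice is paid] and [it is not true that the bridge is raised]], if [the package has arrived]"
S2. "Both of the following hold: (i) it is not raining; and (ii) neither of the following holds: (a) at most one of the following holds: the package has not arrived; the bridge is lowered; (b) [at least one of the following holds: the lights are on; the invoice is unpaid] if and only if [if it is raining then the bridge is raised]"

S1 true; S2 false

Let U = "the package has arrived" (F), Q = "the lights are on" (T), S = "it is raining" (T), P = "the invoice is paid" (F), R = "the bridge is raised" (F).

S1: In symbols: U -> ((Q -> S) & (P & ~R))

Q -> S = T -> T = T
~R = ~F = T
P & ~R = F & T = F
(Q -> S) & (P & ~R) = T & F = F
U -> ((Q -> S) & (P & ~R)) = F -> F = T
So S1 is true.

S2: Formalization: ~S & ((~U nand ~R) nor ((Q | ~P) <-> (S -> R)))

~S = ~T = F
~U = ~F = T
~R = ~F = T
~U nand ~R = T nand T = F
~P = ~F = T
Q | ~P = T | T = T
S -> R = T -> F = F
(Q | ~P) <-> (S -> R) = T <-> F = F
(~U nand ~R) nor ((Q | ~P) <-> (S -> R)) = F nor F = T
~S & ((~U nand ~R) nor ((Q | ~P) <-> (S -> R))) = F & T = F
Thus S2 is false.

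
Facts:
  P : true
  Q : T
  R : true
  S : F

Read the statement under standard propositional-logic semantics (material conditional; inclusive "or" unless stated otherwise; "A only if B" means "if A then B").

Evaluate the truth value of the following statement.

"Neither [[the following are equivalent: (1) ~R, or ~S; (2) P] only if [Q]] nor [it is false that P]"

false

Values: R=T, S=F, P=T, Q=T.
Parsed as (((~R | ~S) <-> P) -> Q) nor ~P

~R = ~T = F
~S = ~F = T
~R | ~S = F | T = T
(~R | ~S) <-> P = T <-> T = T
((~R | ~S) <-> P) -> Q = T -> T = T
~P = ~T = F
(((~R | ~S) <-> P) -> Q) nor ~P = T nor F = F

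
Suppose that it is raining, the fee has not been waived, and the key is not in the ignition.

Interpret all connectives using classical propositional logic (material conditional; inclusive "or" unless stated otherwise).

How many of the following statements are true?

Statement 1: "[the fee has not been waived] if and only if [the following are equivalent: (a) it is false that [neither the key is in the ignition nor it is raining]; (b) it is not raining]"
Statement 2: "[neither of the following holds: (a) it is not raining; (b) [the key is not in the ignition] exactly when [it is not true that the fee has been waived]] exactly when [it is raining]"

Let Q = "the fee has been waived" (False), H = "the key is in the ignition" (False), R = "it is raining" (True).

Statement 1: Formalization: not Q iff (not (H nor R) iff not R)

not Q = not False = True
H nor R = False nor True = False
not (H nor R) = not False = True
not R = not True = False
not (H nor R) iff not R = True iff False = False
not Q iff (not (H nor R) iff not R) = True iff False = False
So Statement 1 is false.

Statement 2: This is (not R nor (not H iff not Q)) iff R.

not R = not True = False
not H = not False = True
not Q = not False = True
not H iff not Q = True iff True = True
not R nor (not H iff not Q) = False nor True = False
(not R nor (not H iff not Q)) iff R = False iff True = False
Thus Statement 2 is false.

0 of the 2 statements are true (none).

0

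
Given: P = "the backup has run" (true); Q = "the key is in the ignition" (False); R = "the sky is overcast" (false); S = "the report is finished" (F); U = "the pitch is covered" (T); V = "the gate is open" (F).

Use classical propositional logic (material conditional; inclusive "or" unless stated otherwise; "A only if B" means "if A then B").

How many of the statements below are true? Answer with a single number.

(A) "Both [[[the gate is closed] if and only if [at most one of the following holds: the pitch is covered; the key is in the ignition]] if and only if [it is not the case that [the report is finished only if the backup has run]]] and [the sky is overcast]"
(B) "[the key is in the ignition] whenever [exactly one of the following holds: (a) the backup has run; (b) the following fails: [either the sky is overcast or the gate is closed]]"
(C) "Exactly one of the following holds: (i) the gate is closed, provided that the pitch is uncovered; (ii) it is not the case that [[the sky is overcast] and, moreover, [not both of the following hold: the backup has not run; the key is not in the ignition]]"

0

(A): Formalization: ((¬V ↔ (U ↑ Q)) ↔ ¬(S → P)) ∧ R

¬V = ¬F = T
U ↑ Q = T ↑ F = T
¬V ↔ (U ↑ Q) = T ↔ T = T
S → P = F → T = T
¬(S → P) = ¬T = F
(¬V ↔ (U ↑ Q)) ↔ ¬(S → P) = T ↔ F = F
((¬V ↔ (U ↑ Q)) ↔ ¬(S → P)) ∧ R = F ∧ F = F
Hence (A) is false.

(B): Parsed as (P ⊕ ¬(R ∨ ¬V)) → Q

¬V = ¬F = T
R ∨ ¬V = F ∨ T = T
¬(R ∨ ¬V) = ¬T = F
P ⊕ ¬(R ∨ ¬V) = T ⊕ F = T
(P ⊕ ¬(R ∨ ¬V)) → Q = T → F = F
Hence (B) is false.

(C): This is (¬U → ¬V) ⊕ ¬(R ∧ (¬P ↑ ¬Q)).

¬U = ¬T = F
¬V = ¬F = T
¬U → ¬V = F → T = T
¬P = ¬T = F
¬Q = ¬F = T
¬P ↑ ¬Q = F ↑ T = T
R ∧ (¬P ↑ ¬Q) = F ∧ T = F
¬(R ∧ (¬P ↑ ¬Q)) = ¬F = T
(¬U → ¬V) ⊕ ¬(R ∧ (¬P ↑ ¬Q)) = T ⊕ T = F
So (C) is false.

Count: 0.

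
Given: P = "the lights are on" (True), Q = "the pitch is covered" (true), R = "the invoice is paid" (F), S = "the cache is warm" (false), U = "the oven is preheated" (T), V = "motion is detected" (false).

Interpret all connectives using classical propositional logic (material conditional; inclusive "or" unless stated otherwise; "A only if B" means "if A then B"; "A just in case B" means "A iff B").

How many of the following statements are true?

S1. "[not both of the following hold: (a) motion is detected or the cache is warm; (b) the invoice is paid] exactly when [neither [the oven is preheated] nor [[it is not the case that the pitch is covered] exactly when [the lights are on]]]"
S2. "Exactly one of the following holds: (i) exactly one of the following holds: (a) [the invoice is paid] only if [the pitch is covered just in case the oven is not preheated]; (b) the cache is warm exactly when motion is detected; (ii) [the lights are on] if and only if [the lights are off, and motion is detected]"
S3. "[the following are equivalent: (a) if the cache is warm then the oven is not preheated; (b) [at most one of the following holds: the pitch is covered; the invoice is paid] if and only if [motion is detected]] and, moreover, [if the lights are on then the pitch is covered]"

0

S1: In symbols: ((V | S) nand R) <-> (U nor (~Q <-> P))

V | S = F | F = F
(V | S) nand R = F nand F = T
~Q = ~T = F
~Q <-> P = F <-> T = F
U nor (~Q <-> P) = T nor F = F
((V | S) nand R) <-> (U nor (~Q <-> P)) = T <-> F = F
Hence S1 is false.

S2: This is ((R -> (Q <-> ~U)) xor (S <-> V)) xor (P <-> (~P & V)).

~U = ~T = F
Q <-> ~U = T <-> F = F
R -> (Q <-> ~U) = F -> F = T
S <-> V = F <-> F = T
(R -> (Q <-> ~U)) xor (S <-> V) = T xor T = F
~P = ~T = F
~P & V = F & F = F
P <-> (~P & V) = T <-> F = F
((R -> (Q <-> ~U)) xor (S <-> V)) xor (P <-> (~P & V)) = F xor F = F
Hence S2 is false.

S3: This is ((S -> ~U) <-> ((Q nand R) <-> V)) & (P -> Q).

~U = ~T = F
S -> ~U = F -> F = T
Q nand R = T nand F = T
(Q nand R) <-> V = T <-> F = F
(S -> ~U) <-> ((Q nand R) <-> V) = T <-> F = F
P -> Q = T -> T = T
((S -> ~U) <-> ((Q nand R) <-> V)) & (P -> Q) = F & T = F
Hence S3 is false.

0 of the 3 statements are true (none).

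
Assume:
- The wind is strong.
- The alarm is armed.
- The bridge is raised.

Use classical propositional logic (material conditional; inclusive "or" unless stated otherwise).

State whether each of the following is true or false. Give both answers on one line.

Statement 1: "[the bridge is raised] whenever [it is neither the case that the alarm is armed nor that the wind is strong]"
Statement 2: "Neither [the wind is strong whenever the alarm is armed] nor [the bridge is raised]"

Statement 1 T, Statement 2 F

Let W = "the alarm is armed" (T), V = "the wind is strong" (T), D = "the bridge is raised" (T).

Statement 1: Parsed as (W ↓ V) → D

W ↓ V = T ↓ T = F
(W ↓ V) → D = F → T = T
So Statement 1 is true.

Statement 2: Parsed as (W → V) ↓ D

W → V = T → T = T
(W → V) ↓ D = T ↓ T = F
Hence Statement 2 is false.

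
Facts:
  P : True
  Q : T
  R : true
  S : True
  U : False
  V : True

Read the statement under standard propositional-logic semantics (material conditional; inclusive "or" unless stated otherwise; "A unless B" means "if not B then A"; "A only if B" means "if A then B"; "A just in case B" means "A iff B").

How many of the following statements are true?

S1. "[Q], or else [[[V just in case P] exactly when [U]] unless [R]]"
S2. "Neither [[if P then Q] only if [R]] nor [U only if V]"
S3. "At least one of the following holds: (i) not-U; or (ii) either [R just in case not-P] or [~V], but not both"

S1: Formalization: Q | (((V <-> P) <-> U) | R)

V <-> P = T <-> T = T
(V <-> P) <-> U = T <-> F = F
((V <-> P) <-> U) | R = F | T = T
Q | (((V <-> P) <-> U) | R) = T | T = T
Hence S1 is true.

S2: Parsed as ((P -> Q) -> R) nor (U -> V)

P -> Q = T -> T = T
(P -> Q) -> R = T -> T = T
U -> V = F -> T = T
((P -> Q) -> R) nor (U -> V) = T nor T = F
Hence S2 is false.

S3: Parsed as ~U | ((R <-> ~P) xor ~V)

~U = ~F = T
~P = ~T = F
R <-> ~P = T <-> F = F
~V = ~T = F
(R <-> ~P) xor ~V = F xor F = F
~U | ((R <-> ~P) xor ~V) = T | F = T
Thus S3 is true.

Count: 2.

2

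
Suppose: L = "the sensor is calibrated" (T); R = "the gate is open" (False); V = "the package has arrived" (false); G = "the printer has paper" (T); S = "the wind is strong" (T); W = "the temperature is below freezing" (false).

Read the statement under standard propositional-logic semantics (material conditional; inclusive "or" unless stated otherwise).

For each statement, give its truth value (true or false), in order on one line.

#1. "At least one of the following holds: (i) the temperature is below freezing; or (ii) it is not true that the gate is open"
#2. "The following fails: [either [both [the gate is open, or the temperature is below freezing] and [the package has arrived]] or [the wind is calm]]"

#1 True, #2 True

#1: Parsed as W ∨ ¬R

¬R = ¬F = T
W ∨ ¬R = F ∨ T = T
So #1 is true.

#2: Formalization: ¬(((R ∨ W) ∧ V) ∨ ¬S)

R ∨ W = F ∨ F = F
(R ∨ W) ∧ V = F ∧ F = F
¬S = ¬T = F
((R ∨ W) ∧ V) ∨ ¬S = F ∨ F = F
¬(((R ∨ W) ∧ V) ∨ ¬S) = ¬F = T
So #2 is true.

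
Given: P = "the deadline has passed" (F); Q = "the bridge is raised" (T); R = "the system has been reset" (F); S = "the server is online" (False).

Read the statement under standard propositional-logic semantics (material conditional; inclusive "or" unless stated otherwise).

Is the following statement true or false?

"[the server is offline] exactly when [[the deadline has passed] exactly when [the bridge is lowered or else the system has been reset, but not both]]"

Parsed as not S iff (P iff (not Q xor R))

not S = not False = True
not Q = not True = False
not Q xor R = False xor False = False
P iff (not Q xor R) = False iff False = True
not S iff (P iff (not Q xor R)) = True iff True = True

The statement is true.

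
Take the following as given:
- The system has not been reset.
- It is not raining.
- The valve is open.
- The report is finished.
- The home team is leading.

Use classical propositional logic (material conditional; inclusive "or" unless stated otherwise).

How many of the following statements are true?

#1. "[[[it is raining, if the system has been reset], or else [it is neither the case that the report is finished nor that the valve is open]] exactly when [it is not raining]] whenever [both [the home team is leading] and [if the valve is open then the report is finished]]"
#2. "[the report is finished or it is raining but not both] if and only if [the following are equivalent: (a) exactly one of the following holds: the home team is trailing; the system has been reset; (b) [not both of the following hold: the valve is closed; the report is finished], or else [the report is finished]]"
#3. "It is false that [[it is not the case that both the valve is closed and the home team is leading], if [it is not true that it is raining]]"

1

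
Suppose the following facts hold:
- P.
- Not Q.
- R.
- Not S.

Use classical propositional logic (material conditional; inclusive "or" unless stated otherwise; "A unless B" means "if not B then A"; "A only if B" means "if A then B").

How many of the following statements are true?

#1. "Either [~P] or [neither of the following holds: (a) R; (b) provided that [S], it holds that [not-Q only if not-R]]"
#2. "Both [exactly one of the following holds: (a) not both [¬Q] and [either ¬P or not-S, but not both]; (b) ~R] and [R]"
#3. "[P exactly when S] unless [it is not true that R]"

0

#1: Formalization: ¬P ∨ (R ↓ (S → (¬Q → ¬R)))

¬P = ¬T = F
¬Q = ¬F = T
¬R = ¬T = F
¬Q → ¬R = T → F = F
S → (¬Q → ¬R) = F → F = T
R ↓ (S → (¬Q → ¬R)) = T ↓ T = F
¬P ∨ (R ↓ (S → (¬Q → ¬R))) = F ∨ F = F
So #1 is false.

#2: In symbols: ((¬Q ↑ (¬P ⊕ ¬S)) ⊕ ¬R) ∧ R

¬Q = ¬F = T
¬P = ¬T = F
¬S = ¬F = T
¬P ⊕ ¬S = F ⊕ T = T
¬Q ↑ (¬P ⊕ ¬S) = T ↑ T = F
¬R = ¬T = F
(¬Q ↑ (¬P ⊕ ¬S)) ⊕ ¬R = F ⊕ F = F
((¬Q ↑ (¬P ⊕ ¬S)) ⊕ ¬R) ∧ R = F ∧ T = F
Hence #2 is false.

#3: Parsed as (P ↔ S) ∨ ¬R

P ↔ S = T ↔ F = F
¬R = ¬T = F
(P ↔ S) ∨ ¬R = F ∨ F = F
Hence #3 is false.

Count: 0.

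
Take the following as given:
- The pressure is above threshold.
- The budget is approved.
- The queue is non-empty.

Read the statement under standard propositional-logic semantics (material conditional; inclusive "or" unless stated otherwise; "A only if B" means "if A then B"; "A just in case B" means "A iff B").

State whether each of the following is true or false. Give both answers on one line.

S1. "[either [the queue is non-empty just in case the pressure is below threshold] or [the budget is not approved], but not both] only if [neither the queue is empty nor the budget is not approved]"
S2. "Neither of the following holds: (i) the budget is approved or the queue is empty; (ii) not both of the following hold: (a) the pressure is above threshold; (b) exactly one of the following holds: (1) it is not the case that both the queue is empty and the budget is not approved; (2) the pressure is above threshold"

S1 True, S2 False

Let R = "the queue is empty" (False), P = "the pressure is above threshold" (True), Q = "the budget is approved" (True).

S1: Formalization: ((not R iff not P) xor not Q) -> (R nor not Q)

not R = not False = True
not P = not True = False
not R iff not P = True iff False = False
not Q = not True = False
(not R iff not P) xor not Q = False xor False = False
not Q = not True = False
R nor not Q = False nor False = True
((not R iff not P) xor not Q) -> (R nor not Q) = False -> True = True
Hence S1 is true.

S2: Parsed as (Q or R) nor (P nand ((R nand not Q) xor P))

Q or R = True or False = True
not Q = not True = False
R nand not Q = False nand False = True
(R nand not Q) xor P = True xor True = False
P nand ((R nand not Q) xor P) = True nand False = True
(Q or R) nor (P nand ((R nand not Q) xor P)) = True nor True = False
Thus S2 is false.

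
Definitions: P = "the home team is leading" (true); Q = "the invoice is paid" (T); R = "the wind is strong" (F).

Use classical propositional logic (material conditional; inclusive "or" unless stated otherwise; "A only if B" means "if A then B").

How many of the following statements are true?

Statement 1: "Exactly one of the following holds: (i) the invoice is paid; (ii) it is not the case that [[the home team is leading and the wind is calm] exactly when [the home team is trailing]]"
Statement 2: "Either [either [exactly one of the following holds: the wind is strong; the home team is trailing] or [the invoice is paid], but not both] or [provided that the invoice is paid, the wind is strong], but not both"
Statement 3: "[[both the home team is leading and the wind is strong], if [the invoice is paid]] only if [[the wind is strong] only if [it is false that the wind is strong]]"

2

Statement 1: In symbols: Q xor ~((P & ~R) <-> ~P)

~R = ~F = T
P & ~R = T & T = T
~P = ~T = F
(P & ~R) <-> ~P = T <-> F = F
~((P & ~R) <-> ~P) = ~F = T
Q xor ~((P & ~R) <-> ~P) = T xor T = F
Thus Statement 1 is false.

Statement 2: Formalization: ((R xor ~P) xor Q) xor (Q -> R)

~P = ~T = F
R xor ~P = F xor F = F
(R xor ~P) xor Q = F xor T = T
Q -> R = T -> F = F
((R xor ~P) xor Q) xor (Q -> R) = T xor F = T
Thus Statement 2 is true.

Statement 3: This is (Q -> (P & R)) -> (R -> ~R).

P & R = T & F = F
Q -> (P & R) = T -> F = F
~R = ~F = T
R -> ~R = F -> T = T
(Q -> (P & R)) -> (R -> ~R) = F -> T = T
Thus Statement 3 is true.

2 of the 3 statements are true (Statement 2, Statement 3).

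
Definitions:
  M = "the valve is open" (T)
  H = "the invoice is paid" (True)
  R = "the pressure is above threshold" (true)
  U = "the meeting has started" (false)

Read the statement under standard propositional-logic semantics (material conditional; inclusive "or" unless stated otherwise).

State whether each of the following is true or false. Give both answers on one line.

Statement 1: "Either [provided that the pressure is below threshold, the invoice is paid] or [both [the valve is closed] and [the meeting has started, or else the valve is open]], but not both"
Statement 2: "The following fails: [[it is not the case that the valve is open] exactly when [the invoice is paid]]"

Statement 1 True / Statement 2 True

Statement 1: Formalization: (not R -> H) xor (not M and (U or M))

not R = not True = False
not R -> H = False -> True = True
not M = not True = False
U or M = False or True = True
not M and (U or M) = False and True = False
(not R -> H) xor (not M and (U or M)) = True xor False = True
Thus Statement 1 is true.

Statement 2: This is not (not M iff H).

not M = not True = False
not M iff H = False iff True = False
not (not M iff H) = not False = True
Hence Statement 2 is true.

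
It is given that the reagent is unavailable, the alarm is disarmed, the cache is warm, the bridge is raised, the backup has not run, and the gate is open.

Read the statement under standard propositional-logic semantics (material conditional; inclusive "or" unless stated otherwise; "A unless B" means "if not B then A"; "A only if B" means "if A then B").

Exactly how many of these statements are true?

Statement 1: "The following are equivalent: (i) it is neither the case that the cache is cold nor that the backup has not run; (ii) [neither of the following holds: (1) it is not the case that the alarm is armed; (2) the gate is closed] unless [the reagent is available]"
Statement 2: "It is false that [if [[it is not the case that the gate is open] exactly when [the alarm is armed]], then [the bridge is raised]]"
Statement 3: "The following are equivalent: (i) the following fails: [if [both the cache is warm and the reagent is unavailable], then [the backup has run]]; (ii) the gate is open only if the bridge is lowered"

1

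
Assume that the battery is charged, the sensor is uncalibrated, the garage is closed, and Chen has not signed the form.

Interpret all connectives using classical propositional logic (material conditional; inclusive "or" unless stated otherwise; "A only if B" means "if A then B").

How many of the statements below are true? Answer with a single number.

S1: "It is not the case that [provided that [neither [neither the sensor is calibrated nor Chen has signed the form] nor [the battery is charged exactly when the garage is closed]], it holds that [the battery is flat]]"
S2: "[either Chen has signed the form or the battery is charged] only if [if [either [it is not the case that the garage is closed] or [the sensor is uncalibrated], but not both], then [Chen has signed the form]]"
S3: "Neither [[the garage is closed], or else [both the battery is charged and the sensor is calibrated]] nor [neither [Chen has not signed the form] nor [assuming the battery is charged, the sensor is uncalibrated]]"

Let Q = "the sensor is calibrated" (F), S = "Chen has signed the form" (F), P = "the battery is charged" (T), R = "the garage is closed" (T).

S1: Parsed as ~(((Q nor S) nor (P <-> R)) -> ~P)

Q nor S = F nor F = T
P <-> R = T <-> T = T
(Q nor S) nor (P <-> R) = T nor T = F
~P = ~T = F
((Q nor S) nor (P <-> R)) -> ~P = F -> F = T
~(((Q nor S) nor (P <-> R)) -> ~P) = ~T = F
Thus S1 is false.

S2: Parsed as (S | P) -> ((~R xor ~Q) -> S)

S | P = F | T = T
~R = ~T = F
~Q = ~F = T
~R xor ~Q = F xor T = T
(~R xor ~Q) -> S = T -> F = F
(S | P) -> ((~R xor ~Q) -> S) = T -> F = F
Thus S2 is false.

S3: Parsed as (R | (P & Q)) nor (~S nor (P -> ~Q))

P & Q = T & F = F
R | (P & Q) = T | F = T
~S = ~F = T
~Q = ~F = T
P -> ~Q = T -> T = T
~S nor (P -> ~Q) = T nor T = F
(R | (P & Q)) nor (~S nor (P -> ~Q)) = T nor F = F
Hence S3 is false.

True statements: 0 (none).

0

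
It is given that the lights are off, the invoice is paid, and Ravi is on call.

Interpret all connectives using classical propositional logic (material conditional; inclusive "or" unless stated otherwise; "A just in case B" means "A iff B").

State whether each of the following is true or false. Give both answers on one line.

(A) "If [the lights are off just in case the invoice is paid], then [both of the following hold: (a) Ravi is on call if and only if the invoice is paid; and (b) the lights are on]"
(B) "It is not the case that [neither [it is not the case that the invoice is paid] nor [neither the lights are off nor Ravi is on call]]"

(A) False, (B) False

Let P = "the lights are on" (F), Q = "the invoice is paid" (T), R = "Ravi is on call" (T).

(A): In symbols: (¬P ↔ Q) → ((R ↔ Q) ∧ P)

¬P = ¬F = T
¬P ↔ Q = T ↔ T = T
R ↔ Q = T ↔ T = T
(R ↔ Q) ∧ P = T ∧ F = F
(¬P ↔ Q) → ((R ↔ Q) ∧ P) = T → F = F
Hence (A) is false.

(B): In symbols: ¬(¬Q ↓ (¬P ↓ R))

¬Q = ¬T = F
¬P = ¬F = T
¬P ↓ R = T ↓ T = F
¬Q ↓ (¬P ↓ R) = F ↓ F = T
¬(¬Q ↓ (¬P ↓ R)) = ¬T = F
Thus (B) is false.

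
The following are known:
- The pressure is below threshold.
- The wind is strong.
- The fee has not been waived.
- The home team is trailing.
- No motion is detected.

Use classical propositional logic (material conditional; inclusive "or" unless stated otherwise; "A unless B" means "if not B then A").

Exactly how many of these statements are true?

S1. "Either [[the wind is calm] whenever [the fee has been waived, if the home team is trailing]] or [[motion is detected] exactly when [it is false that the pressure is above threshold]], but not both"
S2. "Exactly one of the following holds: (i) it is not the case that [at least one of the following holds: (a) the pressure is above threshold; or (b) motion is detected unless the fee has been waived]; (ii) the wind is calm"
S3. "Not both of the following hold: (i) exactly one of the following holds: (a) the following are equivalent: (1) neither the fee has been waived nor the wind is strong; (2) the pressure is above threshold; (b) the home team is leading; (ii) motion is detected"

Let M = "the home team is leading" (F), P = "the fee has been waived" (F), K = "the wind is strong" (T), Q = "motion is detected" (F), G = "the pressure is above threshold" (F).

S1: Formalization: ((¬M → P) → ¬K) ⊕ (Q ↔ ¬G)

¬M = ¬F = T
¬M → P = T → F = F
¬K = ¬T = F
(¬M → P) → ¬K = F → F = T
¬G = ¬F = T
Q ↔ ¬G = F ↔ T = F
((¬M → P) → ¬K) ⊕ (Q ↔ ¬G) = T ⊕ F = T
So S1 is true.

S2: Parsed as ¬(G ∨ (Q ∨ P)) ⊕ ¬K

Q ∨ P = F ∨ F = F
G ∨ (Q ∨ P) = F ∨ F = F
¬(G ∨ (Q ∨ P)) = ¬F = T
¬K = ¬T = F
¬(G ∨ (Q ∨ P)) ⊕ ¬K = T ⊕ F = T
Hence S2 is true.

S3: In symbols: (((P ↓ K) ↔ G) ⊕ M) ↑ Q

P ↓ K = F ↓ T = F
(P ↓ K) ↔ G = F ↔ F = T
((P ↓ K) ↔ G) ⊕ M = T ⊕ F = T
(((P ↓ K) ↔ G) ⊕ M) ↑ Q = T ↑ F = T
So S3 is true.

Count: 3.

3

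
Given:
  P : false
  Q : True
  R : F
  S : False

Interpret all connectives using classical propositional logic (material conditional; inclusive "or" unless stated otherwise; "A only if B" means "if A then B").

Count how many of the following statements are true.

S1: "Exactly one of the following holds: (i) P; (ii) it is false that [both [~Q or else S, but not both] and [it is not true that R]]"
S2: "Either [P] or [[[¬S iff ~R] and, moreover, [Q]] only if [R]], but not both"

1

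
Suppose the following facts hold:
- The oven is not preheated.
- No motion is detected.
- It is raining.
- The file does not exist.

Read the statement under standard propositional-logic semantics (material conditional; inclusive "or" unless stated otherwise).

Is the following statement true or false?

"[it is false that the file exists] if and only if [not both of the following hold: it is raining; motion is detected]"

Let S = "the file exists" (F), R = "it is raining" (T), Q = "motion is detected" (F).
Formalization: ¬S ↔ (R ↑ Q)

¬S = ¬F = T
R ↑ Q = T ↑ F = T
¬S ↔ (R ↑ Q) = T ↔ T = T

true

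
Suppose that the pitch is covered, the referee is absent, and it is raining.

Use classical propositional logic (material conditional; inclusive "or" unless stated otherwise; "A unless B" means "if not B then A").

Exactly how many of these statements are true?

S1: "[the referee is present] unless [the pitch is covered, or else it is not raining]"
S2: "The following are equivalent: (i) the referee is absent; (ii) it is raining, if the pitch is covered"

2

Let H = "the referee is present" (F), D = "the pitch is covered" (T), Q = "it is raining" (T).

S1: Formalization: H | (D | ~Q)

~Q = ~T = F
D | ~Q = T | F = T
H | (D | ~Q) = F | T = T
Thus S1 is true.

S2: In symbols: ~H <-> (D -> Q)

~H = ~F = T
D -> Q = T -> T = T
~H <-> (D -> Q) = T <-> T = T
Thus S2 is true.

Count: 2.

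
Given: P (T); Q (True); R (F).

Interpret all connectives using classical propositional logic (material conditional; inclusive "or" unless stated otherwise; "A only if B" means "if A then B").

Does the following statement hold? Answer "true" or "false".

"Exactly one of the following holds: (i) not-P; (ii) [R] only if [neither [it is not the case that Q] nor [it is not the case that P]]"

The statement is true.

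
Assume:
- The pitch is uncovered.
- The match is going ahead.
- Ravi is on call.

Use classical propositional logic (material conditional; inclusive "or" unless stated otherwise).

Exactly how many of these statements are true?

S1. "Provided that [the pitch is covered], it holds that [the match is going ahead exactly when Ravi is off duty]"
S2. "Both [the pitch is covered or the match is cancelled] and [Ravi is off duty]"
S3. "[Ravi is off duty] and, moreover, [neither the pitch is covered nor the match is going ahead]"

1

Let P = "the pitch is covered" (F), Q = "the match is cancelled" (F), R = "Ravi is on call" (T).

S1: In symbols: P → (¬Q ↔ ¬R)

¬Q = ¬F = T
¬R = ¬T = F
¬Q ↔ ¬R = T ↔ F = F
P → (¬Q ↔ ¬R) = F → F = T
So S1 is true.

S2: Formalization: (P ∨ Q) ∧ ¬R

P ∨ Q = F ∨ F = F
¬R = ¬T = F
(P ∨ Q) ∧ ¬R = F ∧ F = F
Thus S2 is false.

S3: In symbols: ¬R ∧ (P ↓ ¬Q)

¬R = ¬T = F
¬Q = ¬F = T
P ↓ ¬Q = F ↓ T = F
¬R ∧ (P ↓ ¬Q) = F ∧ F = F
Thus S3 is false.

1 of the 3 statements is true (S1).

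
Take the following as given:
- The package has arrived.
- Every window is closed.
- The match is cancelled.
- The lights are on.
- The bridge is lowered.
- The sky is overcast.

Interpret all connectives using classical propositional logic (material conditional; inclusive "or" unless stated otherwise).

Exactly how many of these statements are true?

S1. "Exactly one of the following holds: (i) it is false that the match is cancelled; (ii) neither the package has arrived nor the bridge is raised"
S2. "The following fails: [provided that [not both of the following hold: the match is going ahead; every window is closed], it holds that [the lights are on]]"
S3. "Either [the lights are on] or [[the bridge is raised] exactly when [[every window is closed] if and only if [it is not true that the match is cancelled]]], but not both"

0

Let R = "the match is cancelled" (T), P = "the package has arrived" (T), U = "the bridge is raised" (F), Q = "a window is open" (F), S = "the lights are on" (T).

S1: This is ~R xor (P nor U).

~R = ~T = F
P nor U = T nor F = F
~R xor (P nor U) = F xor F = F
So S1 is false.

S2: Formalization: ~((~R nand ~Q) -> S)

~R = ~T = F
~Q = ~F = T
~R nand ~Q = F nand T = T
(~R nand ~Q) -> S = T -> T = T
~((~R nand ~Q) -> S) = ~T = F
So S2 is false.

S3: Formalization: S xor (U <-> (~Q <-> ~R))

~Q = ~F = T
~R = ~T = F
~Q <-> ~R = T <-> F = F
U <-> (~Q <-> ~R) = F <-> F = T
S xor (U <-> (~Q <-> ~R)) = T xor T = F
So S3 is false.

Count: 0.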